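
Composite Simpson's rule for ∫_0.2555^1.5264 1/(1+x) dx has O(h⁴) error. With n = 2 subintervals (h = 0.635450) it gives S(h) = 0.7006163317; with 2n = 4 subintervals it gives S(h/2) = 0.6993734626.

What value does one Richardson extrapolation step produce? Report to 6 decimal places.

0.699291

r = 4, so 2^r = 16.
Numerator 16×A(h/2) − A(h) = 16×0.6993734626 − 0.7006163317 = 10.4893590699
(16×0.6993734626 − 0.7006163317)/(16 − 1) = 0.6992906047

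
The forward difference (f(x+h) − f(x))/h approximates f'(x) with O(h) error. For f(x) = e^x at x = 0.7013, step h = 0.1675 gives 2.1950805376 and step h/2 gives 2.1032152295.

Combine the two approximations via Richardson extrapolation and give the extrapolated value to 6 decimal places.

2.011350

Leading term ∝ h^1; use weight 2 = 2^1.
A(h/2) − A(h) = 2.1032152295 − 2.1950805376 = -0.0918653081
Divide by 2^1 − 1 = 1: (-0.0918653081)/1 = -0.0918653081
R = A(h/2) + (A(h/2) − A(h))/1 = 2.1032152295 − 0.0918653081 = 2.0113499214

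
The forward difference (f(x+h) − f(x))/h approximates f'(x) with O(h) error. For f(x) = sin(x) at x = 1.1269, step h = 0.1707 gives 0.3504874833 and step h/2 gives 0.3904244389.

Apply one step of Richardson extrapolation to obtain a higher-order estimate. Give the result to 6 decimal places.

0.430361

Leading term ∝ h^1; use weight 2 = 2^1.
2 × 0.3904244389 = 0.7808488778; subtract 0.3504874833 → 0.4303613945
Divide by 2^1 − 1 = 1.
R = 0.4303613945/1 = 0.4303613945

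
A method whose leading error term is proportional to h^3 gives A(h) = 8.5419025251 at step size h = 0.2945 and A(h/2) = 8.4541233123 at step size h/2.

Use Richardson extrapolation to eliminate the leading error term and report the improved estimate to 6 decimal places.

r = 3: numerator weight 8, denominator 7.
8*8.4541233123 − 8.5419025251 = 59.0910839733
Extrapolated: 59.0910839733 / 7 = 8.4415834248
Shift from A(h/2): −0.0125398875.

8.441583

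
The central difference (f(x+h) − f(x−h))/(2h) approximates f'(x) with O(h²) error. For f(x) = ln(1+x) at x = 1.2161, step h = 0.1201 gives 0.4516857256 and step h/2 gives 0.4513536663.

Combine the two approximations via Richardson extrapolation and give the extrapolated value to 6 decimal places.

0.451243

r = 2, so 2^r = 4.
Difference of the inputs: 0.4513536663 − 0.4516857256 = -0.0003320593
Divide by 2^2 − 1 = 3: (-0.0003320593)/3 = -0.0001106864
R = A(h/2) + (A(h/2) − A(h))/3 = 0.4513536663 − 0.0001106864 = 0.4512429799
Correction |R − A(h/2)| = 1.107e-04; gap |A(h/2) − A(h)| = 3.321e-04.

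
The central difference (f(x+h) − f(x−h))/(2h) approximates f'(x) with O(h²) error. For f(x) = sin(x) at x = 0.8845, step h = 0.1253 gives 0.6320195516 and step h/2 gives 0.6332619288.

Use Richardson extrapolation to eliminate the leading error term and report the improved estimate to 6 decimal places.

Order 2 gives 2^r = 4 and 2^r − 1 = 3.
4×0.6332619288 − 0.6320195516 = 1.9010281636
Denominator 4 − 1 = 3.
(4×0.6332619288 − 0.6320195516)/(4 − 1) = 0.6336760545
Correction |R − A(h/2)| = 4.141e-04; gap |A(h/2) − A(h)| = 1.242e-03.

0.633676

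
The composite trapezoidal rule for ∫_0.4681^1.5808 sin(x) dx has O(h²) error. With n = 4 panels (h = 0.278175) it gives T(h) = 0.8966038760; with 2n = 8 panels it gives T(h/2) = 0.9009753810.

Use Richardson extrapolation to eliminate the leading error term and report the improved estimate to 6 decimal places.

0.902433

With r = 2 the leading error scales as h^2, so the weight is 2^2 = 4.
Difference of the inputs: 0.9009753810 − 0.8966038760 = 0.0043715050
Divide by 2^2 − 1 = 3: 0.0043715050/3 = 0.0014571683
R = A(h/2) + (A(h/2) − A(h))/3 = 0.9009753810 + 0.0014571683 = 0.9024325493
Correction |R − A(h/2)| = 1.457e-03; gap |A(h/2) − A(h)| = 4.372e-03.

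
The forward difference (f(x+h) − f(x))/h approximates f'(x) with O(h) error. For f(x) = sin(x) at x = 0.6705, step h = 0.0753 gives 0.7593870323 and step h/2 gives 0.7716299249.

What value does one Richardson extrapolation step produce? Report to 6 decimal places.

0.783873

The method has order 1: 2^1 = 2.
2^1*A(h/2) = 1.5432598498; minus A(h) gives 0.7838728175.
(2*0.7716299249 − 0.7593870323)/(2 − 1) = 0.7838728175
Gap between inputs: 1.224e-02; correction applied: +0.0122428926.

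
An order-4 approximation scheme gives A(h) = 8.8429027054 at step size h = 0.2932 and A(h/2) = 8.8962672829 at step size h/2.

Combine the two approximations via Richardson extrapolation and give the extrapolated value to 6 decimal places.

8.899825

Order 4 gives 2^r = 16 and 2^r − 1 = 15.
Top: 16(8.8962672829) − (8.8429027054) = 133.4973738210
(16·8.8962672829 − 8.8429027054)/(16 − 1) = 8.8998249214
Gap between inputs: 5.336e-02; correction applied: +0.0035576385.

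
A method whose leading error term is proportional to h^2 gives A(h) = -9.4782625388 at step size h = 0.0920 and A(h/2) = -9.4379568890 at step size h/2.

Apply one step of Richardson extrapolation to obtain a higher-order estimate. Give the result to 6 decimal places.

-9.424522

With r = 2 the leading error scales as h^2, so the weight is 2^2 = 4.
4 × (-9.4379568890) = -37.7518275560; subtract (-9.4782625388) → -28.2735650172
Divide by 2^2 − 1 = 3.
R = (-28.2735650172)/3 = -9.4245216724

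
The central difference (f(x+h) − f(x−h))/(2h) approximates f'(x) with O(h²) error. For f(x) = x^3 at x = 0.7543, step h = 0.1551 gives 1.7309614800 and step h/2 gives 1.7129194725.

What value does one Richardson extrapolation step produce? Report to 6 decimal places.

1.706905

With r = 2 the leading error scales as h^2, so the weight is 2^2 = 4.
4*1.7129194725 = 6.8516778900; 6.8516778900 − 1.7309614800 = 5.1207164100
Divide by 2^2 − 1 = 3.
5.1207164100 ÷ 3 = 1.7069054700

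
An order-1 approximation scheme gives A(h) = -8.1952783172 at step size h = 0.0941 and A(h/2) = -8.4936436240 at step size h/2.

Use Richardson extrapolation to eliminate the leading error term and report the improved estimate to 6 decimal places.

-8.792009

Method order is 1; weight 2^1 = 2.
Numerator 2*A(h/2) − A(h) = 2*(-8.4936436240) − (-8.1952783172) = -8.7920089308
Divide by 2^1 − 1 = 1.
Result: -8.7920089308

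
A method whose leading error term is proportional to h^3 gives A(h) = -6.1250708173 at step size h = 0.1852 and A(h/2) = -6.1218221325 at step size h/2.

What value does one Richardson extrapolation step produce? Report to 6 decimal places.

Error is O(h^3); halving h shrinks it by 2^3 = 8.
Weighted: (-48.9745770600) − (-6.1250708173) = -42.8495062427
(-42.8495062427) ÷ 7 = -6.1213580347

-6.121358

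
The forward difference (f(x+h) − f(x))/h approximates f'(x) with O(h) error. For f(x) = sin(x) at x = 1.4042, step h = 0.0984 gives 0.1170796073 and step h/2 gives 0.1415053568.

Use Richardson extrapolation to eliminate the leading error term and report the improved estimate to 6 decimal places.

0.165931

The method has order 1: 2^1 = 2.
Numerator 2×A(h/2) − A(h) = 2×0.1415053568 − 0.1170796073 = 0.1659311063
Divide by 2^1 − 1 = 1.
R = 0.1659311063/1 = 0.1659311063
Gap between inputs: 2.443e-02; correction applied: +0.0244257495.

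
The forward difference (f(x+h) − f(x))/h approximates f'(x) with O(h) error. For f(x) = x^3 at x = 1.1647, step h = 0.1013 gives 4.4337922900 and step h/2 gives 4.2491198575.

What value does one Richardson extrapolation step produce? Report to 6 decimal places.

The method has order 1: 2^1 = 2.
Numerator 2 × A(h/2) − A(h) = 2 × 4.2491198575 − 4.4337922900 = 4.0644474250
4.0644474250 ÷ 1 = 4.0644474250
Shift from A(h/2): −0.1846724325.

4.064447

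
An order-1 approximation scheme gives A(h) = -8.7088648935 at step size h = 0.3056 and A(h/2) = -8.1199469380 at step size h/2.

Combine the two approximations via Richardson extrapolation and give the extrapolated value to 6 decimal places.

-7.531029

r = 1: numerator weight 2, denominator 1.
Numerator 2×A(h/2) − A(h) = 2×(-8.1199469380) − (-8.7088648935) = -7.5310289825
Divide by 2^1 − 1 = 1.
(-7.5310289825) ÷ 1 = -7.5310289825
Correction |R − A(h/2)| = 5.889e-01; gap |A(h/2) − A(h)| = 5.889e-01.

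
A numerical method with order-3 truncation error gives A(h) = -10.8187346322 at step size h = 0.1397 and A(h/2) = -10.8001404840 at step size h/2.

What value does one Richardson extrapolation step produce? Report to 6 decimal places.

Method order is 3; weight 2^3 = 8.
2^3*A(h/2) = -86.4011238720; minus A(h) gives -75.5823892398.
Divide by 2^3 − 1 = 7.
(-75.5823892398) ÷ 7 = -10.7974841771
Gap between inputs: 1.859e-02; correction applied: +0.0026563069.

-10.797484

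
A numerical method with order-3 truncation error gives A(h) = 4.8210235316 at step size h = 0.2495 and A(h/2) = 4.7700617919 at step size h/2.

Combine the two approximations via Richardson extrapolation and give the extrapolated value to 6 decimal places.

r = 3: numerator weight 8, denominator 7.
Top: 8(4.7700617919) − (4.8210235316) = 33.3394708036
Divide by 2^3 − 1 = 7.
(8·4.7700617919 − 4.8210235316)/(8 − 1) = 4.7627815434
Gap between inputs: 5.096e-02; correction applied: −0.0072802485.

4.762782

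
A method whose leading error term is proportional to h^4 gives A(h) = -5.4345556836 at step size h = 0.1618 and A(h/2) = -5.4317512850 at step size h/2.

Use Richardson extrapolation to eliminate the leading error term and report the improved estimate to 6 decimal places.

With r = 4 the leading error scales as h^4, so the weight is 2^4 = 16.
16·(-5.4317512850) = -86.9080205600; (-86.9080205600) − (-5.4345556836) = -81.4734648764
Denominator 16 − 1 = 15.
R = (-81.4734648764)/15 = -5.4315643251

-5.431564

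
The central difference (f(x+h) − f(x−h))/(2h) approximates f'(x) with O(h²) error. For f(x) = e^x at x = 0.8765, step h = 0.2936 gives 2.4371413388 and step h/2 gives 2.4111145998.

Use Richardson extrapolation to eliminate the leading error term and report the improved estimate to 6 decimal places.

Method order is 2; weight 2^2 = 4.
4*2.4111145998 = 9.6444583992; subtract 2.4371413388 → 7.2073170604
Divide by 2^2 − 1 = 3.
Extrapolated: 7.2073170604 / 3 = 2.4024390201
Correction |R − A(h/2)| = 8.676e-03; gap |A(h/2) − A(h)| = 2.603e-02.

2.402439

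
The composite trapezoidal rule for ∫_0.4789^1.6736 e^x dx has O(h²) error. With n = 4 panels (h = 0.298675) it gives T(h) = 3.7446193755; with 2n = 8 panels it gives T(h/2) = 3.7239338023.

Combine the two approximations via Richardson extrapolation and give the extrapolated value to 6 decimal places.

Error is O(h^2); halving h shrinks it by 2^2 = 4.
2^2×A(h/2) = 14.8957352092; minus A(h) gives 11.1511158337.
Denominator 4 − 1 = 3.
Extrapolated: 11.1511158337 / 3 = 3.7170386112

3.717039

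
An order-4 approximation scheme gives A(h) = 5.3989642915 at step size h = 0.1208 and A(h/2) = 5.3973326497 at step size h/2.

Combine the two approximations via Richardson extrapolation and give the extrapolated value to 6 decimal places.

Method order is 4; weight 2^4 = 16.
Difference of the inputs: 5.3973326497 − 5.3989642915 = -0.0016316418
Divide by 2^4 − 1 = 15: (-0.0016316418)/15 = -0.0001087761
R = 5.3973326497 − 0.0001087761 = 5.3972238736
Shift from A(h/2): −0.0001087761.

5.397224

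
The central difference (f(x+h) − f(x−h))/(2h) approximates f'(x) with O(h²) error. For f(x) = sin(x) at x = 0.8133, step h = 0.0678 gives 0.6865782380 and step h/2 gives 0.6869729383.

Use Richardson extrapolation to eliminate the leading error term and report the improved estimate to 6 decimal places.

Error is O(h^2); halving h shrinks it by 2^2 = 4.
Top: 4(0.6869729383) − (0.6865782380) = 2.0613135152
2.0613135152 ÷ 3 = 0.6871045051
Correction |R − A(h/2)| = 1.316e-04; gap |A(h/2) − A(h)| = 3.947e-04.

0.687105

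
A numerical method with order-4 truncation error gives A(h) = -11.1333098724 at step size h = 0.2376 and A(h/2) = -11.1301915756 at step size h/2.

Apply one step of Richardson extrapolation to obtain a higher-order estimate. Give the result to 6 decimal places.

r = 4: numerator weight 16, denominator 15.
2^4 × A(h/2) = -178.0830652096; minus A(h) gives -166.9497553372.
(-166.9497553372) ÷ 15 = -11.1299836891
Gap between inputs: 3.118e-03; correction applied: +0.0002078865.

-11.129984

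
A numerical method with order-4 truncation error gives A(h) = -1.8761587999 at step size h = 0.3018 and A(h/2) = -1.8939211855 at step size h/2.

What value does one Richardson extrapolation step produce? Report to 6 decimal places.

-1.895105

With r = 4 the leading error scales as h^4, so the weight is 2^4 = 16.
16×(-1.8939211855) = -30.3027389680; (-30.3027389680) − (-1.8761587999) = -28.4265801681
(-28.4265801681) ÷ 15 = -1.8951053445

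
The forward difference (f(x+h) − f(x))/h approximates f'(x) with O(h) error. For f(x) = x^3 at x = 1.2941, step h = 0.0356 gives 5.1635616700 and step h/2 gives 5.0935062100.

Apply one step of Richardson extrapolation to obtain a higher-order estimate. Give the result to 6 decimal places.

5.023451

r = 1: numerator weight 2, denominator 1.
Difference of the inputs: 5.0935062100 − 5.1635616700 = -0.0700554600
Divide by 2^1 − 1 = 1: (-0.0700554600)/1 = -0.0700554600
R = 5.0935062100 − 0.0700554600 = 5.0234507500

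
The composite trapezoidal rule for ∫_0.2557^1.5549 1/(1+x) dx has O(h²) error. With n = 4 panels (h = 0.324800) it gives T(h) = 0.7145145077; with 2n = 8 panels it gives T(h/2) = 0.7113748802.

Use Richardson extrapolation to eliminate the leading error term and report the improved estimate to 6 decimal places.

r = 2, so 2^r = 4.
Numerator 4 × A(h/2) − A(h) = 4 × 0.7113748802 − 0.7145145077 = 2.1309850131
Divide by 2^2 − 1 = 3.
R = 2.1309850131/3 = 0.7103283377
Gap between inputs: 3.140e-03; correction applied: −0.0010465425.

0.710328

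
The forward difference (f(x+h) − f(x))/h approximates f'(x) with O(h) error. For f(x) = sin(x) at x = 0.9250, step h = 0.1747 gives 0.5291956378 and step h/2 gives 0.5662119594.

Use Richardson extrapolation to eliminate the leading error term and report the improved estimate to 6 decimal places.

Method order is 1; weight 2^1 = 2.
2 × 0.5662119594 = 1.1324239188; subtract 0.5291956378 → 0.6032282810
Divide by 2^1 − 1 = 1.
(2 × 0.5662119594 − 0.5291956378)/(2 − 1) = 0.6032282810
Correction |R − A(h/2)| = 3.702e-02; gap |A(h/2) − A(h)| = 3.702e-02.

0.603228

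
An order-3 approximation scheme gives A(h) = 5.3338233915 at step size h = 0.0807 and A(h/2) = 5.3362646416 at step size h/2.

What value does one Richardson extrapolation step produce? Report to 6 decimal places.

5.336613

The method has order 3: 2^3 = 8.
8×5.3362646416 = 42.6901171328; 42.6901171328 − 5.3338233915 = 37.3562937413
Divide by 2^3 − 1 = 7.
Extrapolated: 37.3562937413 / 7 = 5.3366133916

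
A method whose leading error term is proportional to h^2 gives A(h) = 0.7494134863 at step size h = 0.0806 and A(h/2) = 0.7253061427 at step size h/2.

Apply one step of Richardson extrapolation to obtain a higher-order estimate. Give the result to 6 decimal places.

The method has order 2: 2^2 = 4.
Numerator 4 × A(h/2) − A(h) = 4 × 0.7253061427 − 0.7494134863 = 2.1518110845
Divide by 2^2 − 1 = 3.
2.1518110845 ÷ 3 = 0.7172703615

0.717270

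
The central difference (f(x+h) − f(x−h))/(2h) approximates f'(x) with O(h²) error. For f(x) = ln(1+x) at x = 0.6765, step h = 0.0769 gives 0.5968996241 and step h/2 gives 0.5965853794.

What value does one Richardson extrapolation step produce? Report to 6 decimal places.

0.596481

Method order is 2; weight 2^2 = 4.
2^2 × A(h/2) = 2.3863415176; minus A(h) gives 1.7894418935.
R = 1.7894418935/3 = 0.5964806312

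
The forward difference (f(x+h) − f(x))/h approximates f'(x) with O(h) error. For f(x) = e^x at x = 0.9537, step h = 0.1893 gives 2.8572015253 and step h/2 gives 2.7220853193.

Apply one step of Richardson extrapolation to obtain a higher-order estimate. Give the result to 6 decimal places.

Method order is 1; weight 2^1 = 2.
2^1 × A(h/2) = 5.4441706386; minus A(h) gives 2.5869691133.
Denominator 2 − 1 = 1.
R = 2.5869691133/1 = 2.5869691133

2.586969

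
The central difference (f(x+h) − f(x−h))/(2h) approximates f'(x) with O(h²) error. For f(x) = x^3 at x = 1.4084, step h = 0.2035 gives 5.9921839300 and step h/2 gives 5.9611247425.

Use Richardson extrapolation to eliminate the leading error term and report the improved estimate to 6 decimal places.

5.950772

Leading term ∝ h^2; use weight 4 = 2^2.
4×5.9611247425 − 5.9921839300 = 17.8523150400
Denominator 4 − 1 = 3.
R = 17.8523150400/3 = 5.9507716800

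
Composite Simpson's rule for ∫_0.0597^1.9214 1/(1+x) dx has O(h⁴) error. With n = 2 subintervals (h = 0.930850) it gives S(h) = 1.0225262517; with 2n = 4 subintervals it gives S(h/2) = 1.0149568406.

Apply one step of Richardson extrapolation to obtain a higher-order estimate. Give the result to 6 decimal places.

1.014452

r = 4, so 2^r = 16.
16 × 1.0149568406 − 1.0225262517 = 15.2167831979
Denominator 16 − 1 = 15.
Extrapolated: 15.2167831979 / 15 = 1.0144522132
Correction |R − A(h/2)| = 5.046e-04; gap |A(h/2) − A(h)| = 7.569e-03.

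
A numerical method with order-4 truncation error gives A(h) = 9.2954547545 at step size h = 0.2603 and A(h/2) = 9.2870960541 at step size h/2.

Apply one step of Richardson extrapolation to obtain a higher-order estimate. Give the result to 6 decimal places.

9.286539

Method order is 4; weight 2^4 = 16.
Numerator 16·A(h/2) − A(h) = 16·9.2870960541 − 9.2954547545 = 139.2980821111
Denominator 16 − 1 = 15.
R = 139.2980821111/15 = 9.2865388074
Gap between inputs: 8.359e-03; correction applied: −0.0005572467.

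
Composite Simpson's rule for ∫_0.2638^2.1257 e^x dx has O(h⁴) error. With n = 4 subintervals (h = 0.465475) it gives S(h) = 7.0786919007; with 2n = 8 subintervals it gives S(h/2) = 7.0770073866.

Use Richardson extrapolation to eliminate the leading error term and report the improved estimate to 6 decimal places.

Method order is 4; weight 2^4 = 16.
Weighted: 113.2321181856 − 7.0786919007 = 106.1534262849
Denominator 16 − 1 = 15.
Result: 7.0768950857

7.076895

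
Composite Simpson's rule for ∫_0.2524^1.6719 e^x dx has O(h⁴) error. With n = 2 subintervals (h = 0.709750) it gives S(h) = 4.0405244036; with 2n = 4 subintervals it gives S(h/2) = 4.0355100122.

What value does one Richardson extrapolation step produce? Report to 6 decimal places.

4.035176

Leading term ∝ h^4; use weight 16 = 2^4.
Numerator 16 × A(h/2) − A(h) = 16 × 4.0355100122 − 4.0405244036 = 60.5276357916
Denominator 16 − 1 = 15.
So the Richardson estimate is 4.0351757194.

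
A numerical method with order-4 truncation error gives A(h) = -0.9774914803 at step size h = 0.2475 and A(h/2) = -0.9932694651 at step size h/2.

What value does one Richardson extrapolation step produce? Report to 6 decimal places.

Method order is 4; weight 2^4 = 16.
Difference of the inputs: -0.9932694651 − (-0.9774914803) = -0.0157779848
Correction (A(h/2) − A(h))/(16 − 1) = (-0.0157779848)/15 = -0.0010518657
R = A(h/2) + (A(h/2) − A(h))/15 = -0.9932694651 − 0.0010518657 = -0.9943213308
Shift from A(h/2): −0.0010518657.

-0.994321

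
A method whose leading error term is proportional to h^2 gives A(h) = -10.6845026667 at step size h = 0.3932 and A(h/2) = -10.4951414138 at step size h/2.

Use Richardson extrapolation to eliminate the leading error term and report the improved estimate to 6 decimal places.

-10.432021

Error is O(h^2); halving h shrinks it by 2^2 = 4.
Top: 4(-10.4951414138) − (-10.6845026667) = -31.2960629885
Denominator 4 − 1 = 3.
Extrapolated: (-31.2960629885) / 3 = -10.4320209962
Shift from A(h/2): +0.0631204176.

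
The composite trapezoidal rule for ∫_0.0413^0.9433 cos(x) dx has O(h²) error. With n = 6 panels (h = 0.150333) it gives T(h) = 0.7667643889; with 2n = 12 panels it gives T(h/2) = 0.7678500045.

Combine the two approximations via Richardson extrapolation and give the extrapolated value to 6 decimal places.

Leading term ∝ h^2; use weight 4 = 2^2.
4·0.7678500045 = 3.0714000180; 3.0714000180 − 0.7667643889 = 2.3046356291
R = 2.3046356291/3 = 0.7682118764

0.768212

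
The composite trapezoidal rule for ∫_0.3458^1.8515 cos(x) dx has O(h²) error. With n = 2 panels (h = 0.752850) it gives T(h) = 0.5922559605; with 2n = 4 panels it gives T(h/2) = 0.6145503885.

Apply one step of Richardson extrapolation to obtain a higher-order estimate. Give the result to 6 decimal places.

Error is O(h^2); halving h shrinks it by 2^2 = 4.
Difference of the inputs: 0.6145503885 − 0.5922559605 = 0.0222944280
Divide by 2^2 − 1 = 3: 0.0222944280/3 = 0.0074314760
R = A(h/2) + (A(h/2) − A(h))/3 = 0.6145503885 + 0.0074314760 = 0.6219818645
Correction |R − A(h/2)| = 7.431e-03; gap |A(h/2) − A(h)| = 2.229e-02.

0.621982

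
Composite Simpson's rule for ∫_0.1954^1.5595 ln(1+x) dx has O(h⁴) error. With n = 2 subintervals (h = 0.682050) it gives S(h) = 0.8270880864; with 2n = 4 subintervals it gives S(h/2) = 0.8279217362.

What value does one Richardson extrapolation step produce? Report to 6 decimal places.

0.827977

r = 4, so 2^r = 16.
16*0.8279217362 = 13.2467477792; 13.2467477792 − 0.8270880864 = 12.4196596928
R = 12.4196596928/15 = 0.8279773129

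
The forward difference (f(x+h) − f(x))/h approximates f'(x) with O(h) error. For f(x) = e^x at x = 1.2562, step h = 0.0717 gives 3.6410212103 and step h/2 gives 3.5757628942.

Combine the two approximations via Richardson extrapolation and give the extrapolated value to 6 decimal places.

3.510505

Method order is 1; weight 2^1 = 2.
2*3.5757628942 − 3.6410212103 = 3.5105045781
3.5105045781 ÷ 1 = 3.5105045781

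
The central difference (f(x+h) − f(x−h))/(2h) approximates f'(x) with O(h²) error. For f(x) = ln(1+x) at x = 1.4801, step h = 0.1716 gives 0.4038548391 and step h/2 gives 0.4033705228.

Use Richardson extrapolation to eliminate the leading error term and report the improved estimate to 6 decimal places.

Error is O(h^2); halving h shrinks it by 2^2 = 4.
2^2·A(h/2) = 1.6134820912; minus A(h) gives 1.2096272521.
Extrapolated: 1.2096272521 / 3 = 0.4032090840
Gap between inputs: 4.843e-04; correction applied: −0.0001614388.

0.403209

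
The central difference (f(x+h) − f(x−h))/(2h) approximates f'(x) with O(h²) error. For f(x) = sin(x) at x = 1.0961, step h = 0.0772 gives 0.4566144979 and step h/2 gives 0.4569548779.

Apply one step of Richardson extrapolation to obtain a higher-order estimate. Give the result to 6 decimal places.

0.457068

r = 2, so 2^r = 4.
4 × 0.4569548779 = 1.8278195116; subtract 0.4566144979 → 1.3712050137
R = 1.3712050137/3 = 0.4570683379
Correction |R − A(h/2)| = 1.135e-04; gap |A(h/2) − A(h)| = 3.404e-04.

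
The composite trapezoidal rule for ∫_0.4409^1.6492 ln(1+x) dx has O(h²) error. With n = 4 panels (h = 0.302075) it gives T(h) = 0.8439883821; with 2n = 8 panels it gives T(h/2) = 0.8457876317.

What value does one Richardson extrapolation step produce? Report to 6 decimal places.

Method order is 2; weight 2^2 = 4.
Numerator 4 × A(h/2) − A(h) = 4 × 0.8457876317 − 0.8439883821 = 2.5391621447
Denominator 4 − 1 = 3.
(4 × 0.8457876317 − 0.8439883821)/(4 − 1) = 0.8463873816

0.846387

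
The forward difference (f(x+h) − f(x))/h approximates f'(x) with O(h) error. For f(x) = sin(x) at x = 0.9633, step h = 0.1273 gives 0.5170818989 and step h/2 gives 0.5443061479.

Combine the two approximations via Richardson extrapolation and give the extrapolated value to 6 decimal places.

Error is O(h^1); halving h shrinks it by 2^1 = 2.
2×0.5443061479 = 1.0886122958; 1.0886122958 − 0.5170818989 = 0.5715303969
R = 0.5715303969/1 = 0.5715303969

0.571530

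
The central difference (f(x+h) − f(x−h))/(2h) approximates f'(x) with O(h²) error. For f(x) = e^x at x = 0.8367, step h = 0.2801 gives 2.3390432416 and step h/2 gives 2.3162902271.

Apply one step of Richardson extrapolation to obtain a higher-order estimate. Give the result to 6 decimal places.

Method order is 2; weight 2^2 = 4.
4*2.3162902271 − 2.3390432416 = 6.9261176668
Denominator 4 − 1 = 3.
Extrapolated: 6.9261176668 / 3 = 2.3087058889

2.308706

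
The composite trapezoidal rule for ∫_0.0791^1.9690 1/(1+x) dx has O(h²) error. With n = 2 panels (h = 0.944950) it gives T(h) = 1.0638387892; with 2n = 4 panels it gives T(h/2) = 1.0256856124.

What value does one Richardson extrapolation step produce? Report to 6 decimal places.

1.012968

With r = 2 the leading error scales as h^2, so the weight is 2^2 = 4.
4×1.0256856124 = 4.1027424496; subtract 1.0638387892 → 3.0389036604
Denominator 4 − 1 = 3.
(4×1.0256856124 − 1.0638387892)/(4 − 1) = 1.0129678868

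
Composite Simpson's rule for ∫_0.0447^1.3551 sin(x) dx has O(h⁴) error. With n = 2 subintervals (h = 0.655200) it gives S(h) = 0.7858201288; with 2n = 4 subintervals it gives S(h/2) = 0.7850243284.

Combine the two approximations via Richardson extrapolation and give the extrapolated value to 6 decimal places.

0.784971

Method order is 4; weight 2^4 = 16.
Top: 16(0.7850243284) − (0.7858201288) = 11.7745691256
Denominator 16 − 1 = 15.
11.7745691256 ÷ 15 = 0.7849712750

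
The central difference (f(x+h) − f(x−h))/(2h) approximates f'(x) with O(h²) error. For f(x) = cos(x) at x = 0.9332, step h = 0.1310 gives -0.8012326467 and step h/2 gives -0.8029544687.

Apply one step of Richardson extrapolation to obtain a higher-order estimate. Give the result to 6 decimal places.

The method has order 2: 2^2 = 4.
Top: 4(-0.8029544687) − (-0.8012326467) = -2.4105852281
(4×(-0.8029544687) − (-0.8012326467))/(4 − 1) = -0.8035284094

-0.803528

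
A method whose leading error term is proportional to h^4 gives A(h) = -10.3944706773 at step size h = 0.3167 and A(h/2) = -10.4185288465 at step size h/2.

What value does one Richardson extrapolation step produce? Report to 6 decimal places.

-10.420133

Error is O(h^4); halving h shrinks it by 2^4 = 16.
2^4×A(h/2) = -166.6964615440; minus A(h) gives -156.3019908667.
Divide by 2^4 − 1 = 15.
Result: -10.4201327244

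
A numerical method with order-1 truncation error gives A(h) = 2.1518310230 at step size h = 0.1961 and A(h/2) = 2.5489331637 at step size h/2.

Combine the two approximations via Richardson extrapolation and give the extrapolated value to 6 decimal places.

r = 1: numerator weight 2, denominator 1.
2×2.5489331637 = 5.0978663274; subtract 2.1518310230 → 2.9460353044
Divide by 2^1 − 1 = 1.
2.9460353044 ÷ 1 = 2.9460353044

2.946035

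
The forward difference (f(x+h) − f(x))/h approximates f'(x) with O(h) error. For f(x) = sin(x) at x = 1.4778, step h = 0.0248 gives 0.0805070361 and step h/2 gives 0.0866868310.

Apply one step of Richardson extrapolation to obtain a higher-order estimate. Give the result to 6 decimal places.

0.092867

Method order is 1; weight 2^1 = 2.
2*0.0866868310 − 0.0805070361 = 0.0928666259
Extrapolated: 0.0928666259 / 1 = 0.0928666259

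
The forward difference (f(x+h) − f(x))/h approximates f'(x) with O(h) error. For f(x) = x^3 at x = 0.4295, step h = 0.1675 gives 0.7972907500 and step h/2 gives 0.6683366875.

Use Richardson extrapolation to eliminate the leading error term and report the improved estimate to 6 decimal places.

The method has order 1: 2^1 = 2.
2·0.6683366875 − 0.7972907500 = 0.5393826250
0.5393826250 ÷ 1 = 0.5393826250

0.539383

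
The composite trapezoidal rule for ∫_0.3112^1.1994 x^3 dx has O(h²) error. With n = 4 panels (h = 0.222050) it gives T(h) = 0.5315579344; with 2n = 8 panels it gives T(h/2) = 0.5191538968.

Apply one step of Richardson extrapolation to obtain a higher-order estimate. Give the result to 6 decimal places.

Order 2 gives 2^r = 4 and 2^r − 1 = 3.
Numerator 4 × A(h/2) − A(h) = 4 × 0.5191538968 − 0.5315579344 = 1.5450576528
Divide by 2^2 − 1 = 3.
Result: 0.5150192176

0.515019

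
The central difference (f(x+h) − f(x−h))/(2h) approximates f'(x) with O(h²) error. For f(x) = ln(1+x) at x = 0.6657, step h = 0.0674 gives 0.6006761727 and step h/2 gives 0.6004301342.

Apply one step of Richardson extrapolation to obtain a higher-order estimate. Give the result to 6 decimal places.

Leading term ∝ h^2; use weight 4 = 2^2.
Numerator 4·A(h/2) − A(h) = 4·0.6004301342 − 0.6006761727 = 1.8010443641
Divide by 2^2 − 1 = 3.
So the Richardson estimate is 0.6003481214.
Gap between inputs: 2.460e-04; correction applied: −0.0000820128.

0.600348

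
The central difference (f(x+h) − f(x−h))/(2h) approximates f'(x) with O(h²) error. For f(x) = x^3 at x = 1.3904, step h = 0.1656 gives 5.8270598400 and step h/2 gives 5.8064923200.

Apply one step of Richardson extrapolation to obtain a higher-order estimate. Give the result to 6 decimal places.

5.799636

Method order is 2; weight 2^2 = 4.
4*5.8064923200 − 5.8270598400 = 17.3989094400
Divide by 2^2 − 1 = 3.
17.3989094400 ÷ 3 = 5.7996364800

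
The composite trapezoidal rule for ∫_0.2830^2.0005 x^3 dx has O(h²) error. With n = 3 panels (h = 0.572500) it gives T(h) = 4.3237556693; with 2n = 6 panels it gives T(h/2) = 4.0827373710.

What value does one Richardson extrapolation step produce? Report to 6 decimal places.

4.002398

The method has order 2: 2^2 = 4.
Difference of the inputs: 4.0827373710 − 4.3237556693 = -0.2410182983
Correction (A(h/2) − A(h))/(4 − 1) = (-0.2410182983)/3 = -0.0803394328
R = A(h/2) + (A(h/2) − A(h))/3 = 4.0827373710 − 0.0803394328 = 4.0023979382
Correction |R − A(h/2)| = 8.034e-02; gap |A(h/2) − A(h)| = 2.410e-01.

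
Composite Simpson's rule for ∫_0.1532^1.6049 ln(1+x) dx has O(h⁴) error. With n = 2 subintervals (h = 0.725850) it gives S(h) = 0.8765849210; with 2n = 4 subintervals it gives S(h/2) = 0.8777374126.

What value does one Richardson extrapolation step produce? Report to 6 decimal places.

0.877814

Error is O(h^4); halving h shrinks it by 2^4 = 16.
16×0.8777374126 = 14.0437986016; subtract 0.8765849210 → 13.1672136806
Denominator 16 − 1 = 15.
R = 13.1672136806/15 = 0.8778142454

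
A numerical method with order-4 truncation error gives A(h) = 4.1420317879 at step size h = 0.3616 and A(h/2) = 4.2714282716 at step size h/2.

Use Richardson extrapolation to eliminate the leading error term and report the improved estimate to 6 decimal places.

Leading term ∝ h^4; use weight 16 = 2^4.
16*4.2714282716 − 4.1420317879 = 64.2008205577
Denominator 16 − 1 = 15.
So the Richardson estimate is 4.2800547038.
Correction |R − A(h/2)| = 8.626e-03; gap |A(h/2) − A(h)| = 1.294e-01.

4.280055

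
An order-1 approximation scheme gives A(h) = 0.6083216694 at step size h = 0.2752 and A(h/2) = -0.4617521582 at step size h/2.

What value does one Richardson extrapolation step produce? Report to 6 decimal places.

-1.531826

With r = 1 the leading error scales as h^1, so the weight is 2^1 = 2.
2 × (-0.4617521582) = -0.9235043164; subtract 0.6083216694 → -1.5318259858
Extrapolated: (-1.5318259858) / 1 = -1.5318259858
Correction |R − A(h/2)| = 1.070e+00; gap |A(h/2) − A(h)| = 1.070e+00.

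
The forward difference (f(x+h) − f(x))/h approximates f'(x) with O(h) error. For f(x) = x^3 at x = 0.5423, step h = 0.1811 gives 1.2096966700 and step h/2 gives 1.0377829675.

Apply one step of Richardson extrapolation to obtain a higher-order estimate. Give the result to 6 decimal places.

0.865869

r = 1: numerator weight 2, denominator 1.
Top: 2(1.0377829675) − (1.2096966700) = 0.8658692650
(2×1.0377829675 − 1.2096966700)/(2 − 1) = 0.8658692650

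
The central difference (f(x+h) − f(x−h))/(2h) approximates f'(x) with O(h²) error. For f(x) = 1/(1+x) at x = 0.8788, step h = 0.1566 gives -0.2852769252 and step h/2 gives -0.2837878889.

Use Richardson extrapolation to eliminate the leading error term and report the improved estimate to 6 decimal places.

-0.283292

With r = 2 the leading error scales as h^2, so the weight is 2^2 = 4.
4*(-0.2837878889) = -1.1351515556; subtract (-0.2852769252) → -0.8498746304
(4*(-0.2837878889) − (-0.2852769252))/(4 − 1) = -0.2832915435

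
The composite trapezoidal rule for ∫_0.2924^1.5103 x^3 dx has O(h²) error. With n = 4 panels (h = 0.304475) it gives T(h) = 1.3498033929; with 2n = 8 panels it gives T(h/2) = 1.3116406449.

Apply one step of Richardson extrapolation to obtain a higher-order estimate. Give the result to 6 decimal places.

1.298920

Order 2 gives 2^r = 4 and 2^r − 1 = 3.
4×1.3116406449 = 5.2465625796; subtract 1.3498033929 → 3.8967591867
Extrapolated: 3.8967591867 / 3 = 1.2989197289
Gap between inputs: 3.816e-02; correction applied: −0.0127209160.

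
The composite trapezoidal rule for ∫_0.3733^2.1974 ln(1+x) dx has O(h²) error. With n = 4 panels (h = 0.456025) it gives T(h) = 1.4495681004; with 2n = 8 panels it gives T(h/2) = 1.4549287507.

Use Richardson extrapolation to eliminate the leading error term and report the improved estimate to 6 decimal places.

1.456716

Leading term ∝ h^2; use weight 4 = 2^2.
Weighted: 5.8197150028 − 1.4495681004 = 4.3701469024
Extrapolated: 4.3701469024 / 3 = 1.4567156341
Correction |R − A(h/2)| = 1.787e-03; gap |A(h/2) − A(h)| = 5.361e-03.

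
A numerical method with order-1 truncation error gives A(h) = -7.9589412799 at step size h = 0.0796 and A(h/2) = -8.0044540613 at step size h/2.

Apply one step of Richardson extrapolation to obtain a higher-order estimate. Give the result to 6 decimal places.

-8.049967

r = 1, so 2^r = 2.
2^1*A(h/2) = -16.0089081226; minus A(h) gives -8.0499668427.
Denominator 2 − 1 = 1.
So the Richardson estimate is -8.0499668427.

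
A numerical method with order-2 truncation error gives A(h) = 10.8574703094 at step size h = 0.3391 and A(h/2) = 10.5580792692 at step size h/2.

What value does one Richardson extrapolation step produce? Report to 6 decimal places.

10.458282

The method has order 2: 2^2 = 4.
4*10.5580792692 − 10.8574703094 = 31.3748467674
Extrapolated: 31.3748467674 / 3 = 10.4582822558
Gap between inputs: 2.994e-01; correction applied: −0.0997970134.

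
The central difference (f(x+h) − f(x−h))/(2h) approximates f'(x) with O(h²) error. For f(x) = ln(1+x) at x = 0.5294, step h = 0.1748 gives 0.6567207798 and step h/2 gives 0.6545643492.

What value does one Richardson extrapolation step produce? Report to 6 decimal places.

0.653846

Method order is 2; weight 2^2 = 4.
Weighted: 2.6182573968 − 0.6567207798 = 1.9615366170
Divide by 2^2 − 1 = 3.
Result: 0.6538455390
Shift from A(h/2): −0.0007188102.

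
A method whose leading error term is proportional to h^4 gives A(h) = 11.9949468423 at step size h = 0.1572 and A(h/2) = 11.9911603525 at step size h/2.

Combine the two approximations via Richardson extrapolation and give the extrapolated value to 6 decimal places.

11.990908

Error is O(h^4); halving h shrinks it by 2^4 = 16.
16 × 11.9911603525 − 11.9949468423 = 179.8636187977
Divide by 2^4 − 1 = 15.
(16 × 11.9911603525 − 11.9949468423)/(16 − 1) = 11.9909079198
Shift from A(h/2): −0.0002524327.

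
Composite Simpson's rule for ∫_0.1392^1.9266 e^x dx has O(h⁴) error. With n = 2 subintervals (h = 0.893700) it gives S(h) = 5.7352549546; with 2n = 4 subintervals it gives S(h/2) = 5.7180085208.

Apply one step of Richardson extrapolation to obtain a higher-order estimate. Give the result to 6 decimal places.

5.716859

Order 4 gives 2^r = 16 and 2^r − 1 = 15.
Top: 16(5.7180085208) − (5.7352549546) = 85.7528813782
Denominator 16 − 1 = 15.
Extrapolated: 85.7528813782 / 15 = 5.7168587585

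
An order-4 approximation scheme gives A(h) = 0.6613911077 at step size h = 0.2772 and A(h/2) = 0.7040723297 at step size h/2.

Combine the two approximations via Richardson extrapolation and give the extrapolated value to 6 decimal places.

0.706918

r = 4: numerator weight 16, denominator 15.
16 × 0.7040723297 = 11.2651572752; subtract 0.6613911077 → 10.6037661675
Extrapolated: 10.6037661675 / 15 = 0.7069177445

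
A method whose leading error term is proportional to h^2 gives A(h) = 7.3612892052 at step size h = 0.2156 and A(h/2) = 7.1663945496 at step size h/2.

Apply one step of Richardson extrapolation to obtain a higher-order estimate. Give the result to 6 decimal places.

Order 2 gives 2^r = 4 and 2^r − 1 = 3.
4 × 7.1663945496 − 7.3612892052 = 21.3042889932
21.3042889932 ÷ 3 = 7.1014296644

7.101430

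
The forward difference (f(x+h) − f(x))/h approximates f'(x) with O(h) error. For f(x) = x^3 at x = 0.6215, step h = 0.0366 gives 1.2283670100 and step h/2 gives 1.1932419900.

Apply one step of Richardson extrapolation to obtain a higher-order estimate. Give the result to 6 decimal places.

Error is O(h^1); halving h shrinks it by 2^1 = 2.
Weighted: 2.3864839800 − 1.2283670100 = 1.1581169700
Extrapolated: 1.1581169700 / 1 = 1.1581169700
Shift from A(h/2): −0.0351250200.

1.158117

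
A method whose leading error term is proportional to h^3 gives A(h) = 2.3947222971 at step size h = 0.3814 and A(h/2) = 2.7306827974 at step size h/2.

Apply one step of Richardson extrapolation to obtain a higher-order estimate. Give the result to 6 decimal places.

r = 3: numerator weight 8, denominator 7.
Numerator 8*A(h/2) − A(h) = 8*2.7306827974 − 2.3947222971 = 19.4507400821
19.4507400821 ÷ 7 = 2.7786771546
Shift from A(h/2): +0.0479943572.

2.778677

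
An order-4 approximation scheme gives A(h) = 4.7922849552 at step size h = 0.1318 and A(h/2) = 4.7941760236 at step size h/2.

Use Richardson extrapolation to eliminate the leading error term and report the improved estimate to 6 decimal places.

4.794302

r = 4: numerator weight 16, denominator 15.
16*4.7941760236 = 76.7068163776; 76.7068163776 − 4.7922849552 = 71.9145314224
Divide by 2^4 − 1 = 15.
R = 71.9145314224/15 = 4.7943020948
Correction |R − A(h/2)| = 1.261e-04; gap |A(h/2) − A(h)| = 1.891e-03.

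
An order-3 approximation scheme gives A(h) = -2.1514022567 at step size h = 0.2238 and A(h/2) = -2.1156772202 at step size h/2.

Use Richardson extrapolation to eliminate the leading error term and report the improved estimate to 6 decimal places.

Error is O(h^3); halving h shrinks it by 2^3 = 8.
Difference of the inputs: -2.1156772202 − (-2.1514022567) = 0.0357250365
Correction (A(h/2) − A(h))/(8 − 1) = 0.0357250365/7 = 0.0051035766
R = A(h/2) + (A(h/2) − A(h))/7 = -2.1156772202 + 0.0051035766 = -2.1105736436

-2.110574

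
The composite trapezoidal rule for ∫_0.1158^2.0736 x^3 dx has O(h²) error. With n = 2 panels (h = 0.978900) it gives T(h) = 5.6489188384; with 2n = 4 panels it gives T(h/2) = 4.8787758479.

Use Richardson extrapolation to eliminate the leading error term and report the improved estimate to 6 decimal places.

4.622062

Error is O(h^2); halving h shrinks it by 2^2 = 4.
2^2×A(h/2) = 19.5151033916; minus A(h) gives 13.8661845532.
Divide by 2^2 − 1 = 3.
R = 13.8661845532/3 = 4.6220615177
Correction |R − A(h/2)| = 2.567e-01; gap |A(h/2) − A(h)| = 7.701e-01.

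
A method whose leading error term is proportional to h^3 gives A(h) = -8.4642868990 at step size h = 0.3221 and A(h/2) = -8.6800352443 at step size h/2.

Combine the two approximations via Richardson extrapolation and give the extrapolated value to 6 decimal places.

Error is O(h^3); halving h shrinks it by 2^3 = 8.
8·(-8.6800352443) − (-8.4642868990) = -60.9759950554
Extrapolated: (-60.9759950554) / 7 = -8.7108564365

-8.710856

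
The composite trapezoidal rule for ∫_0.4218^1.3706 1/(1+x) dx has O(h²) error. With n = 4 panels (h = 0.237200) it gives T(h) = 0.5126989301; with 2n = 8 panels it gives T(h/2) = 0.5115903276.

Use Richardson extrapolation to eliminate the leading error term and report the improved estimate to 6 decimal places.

0.511221

r = 2: numerator weight 4, denominator 3.
4×0.5115903276 − 0.5126989301 = 1.5336623803
R = 1.5336623803/3 = 0.5112207934
Shift from A(h/2): −0.0003695342.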